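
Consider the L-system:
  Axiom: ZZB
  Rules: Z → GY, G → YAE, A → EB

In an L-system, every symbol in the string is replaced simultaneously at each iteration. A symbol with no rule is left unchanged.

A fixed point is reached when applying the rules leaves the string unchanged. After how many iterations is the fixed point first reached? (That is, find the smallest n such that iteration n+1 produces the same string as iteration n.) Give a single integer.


Answer: 3

Derivation:
Step 0: ZZB
Step 1: GYGYB
Step 2: YAEYYAEYB
Step 3: YEBEYYEBEYB
Step 4: YEBEYYEBEYB  (unchanged — fixed point at step 3)


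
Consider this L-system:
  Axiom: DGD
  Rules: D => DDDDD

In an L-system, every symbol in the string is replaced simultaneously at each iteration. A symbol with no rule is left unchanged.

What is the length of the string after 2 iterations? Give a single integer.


Answer: 51

Derivation:
Step 0: length = 3
Step 1: length = 11
Step 2: length = 51


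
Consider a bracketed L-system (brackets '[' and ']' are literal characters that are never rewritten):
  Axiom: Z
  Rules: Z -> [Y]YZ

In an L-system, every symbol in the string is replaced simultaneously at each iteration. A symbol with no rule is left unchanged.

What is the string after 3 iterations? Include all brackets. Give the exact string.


Step 0: Z
Step 1: [Y]YZ
Step 2: [Y]Y[Y]YZ
Step 3: [Y]Y[Y]Y[Y]YZ

Answer: [Y]Y[Y]Y[Y]YZ


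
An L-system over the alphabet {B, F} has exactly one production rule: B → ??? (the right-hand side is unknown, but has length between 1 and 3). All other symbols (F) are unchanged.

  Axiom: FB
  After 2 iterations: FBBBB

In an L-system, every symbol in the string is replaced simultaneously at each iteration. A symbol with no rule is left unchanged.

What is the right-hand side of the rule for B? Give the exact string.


Trying B → BB:
  Step 0: FB
  Step 1: FBB
  Step 2: FBBBB
Matches the given result.

Answer: BB


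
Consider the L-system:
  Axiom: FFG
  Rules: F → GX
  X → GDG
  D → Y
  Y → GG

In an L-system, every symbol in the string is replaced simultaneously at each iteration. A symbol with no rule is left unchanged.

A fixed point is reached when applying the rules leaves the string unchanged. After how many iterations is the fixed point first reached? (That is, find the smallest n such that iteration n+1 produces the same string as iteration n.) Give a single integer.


Step 0: FFG
Step 1: GXGXG
Step 2: GGDGGGDGG
Step 3: GGYGGGYGG
Step 4: GGGGGGGGGGG
Step 5: GGGGGGGGGGG  (unchanged — fixed point at step 4)

Answer: 4


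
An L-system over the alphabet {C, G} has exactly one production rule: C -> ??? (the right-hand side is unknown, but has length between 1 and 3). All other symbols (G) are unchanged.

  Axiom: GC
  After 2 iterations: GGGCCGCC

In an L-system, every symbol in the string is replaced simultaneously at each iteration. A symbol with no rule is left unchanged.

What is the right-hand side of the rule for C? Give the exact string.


Answer: GCC

Derivation:
Trying C -> GCC:
  Step 0: GC
  Step 1: GGCC
  Step 2: GGGCCGCC
Matches the given result.


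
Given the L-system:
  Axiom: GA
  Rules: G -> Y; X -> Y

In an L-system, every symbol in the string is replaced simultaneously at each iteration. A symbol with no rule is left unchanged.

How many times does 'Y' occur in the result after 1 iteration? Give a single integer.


Answer: 1

Derivation:
Step 0: GA  (0 'Y')
Step 1: YA  (1 'Y')


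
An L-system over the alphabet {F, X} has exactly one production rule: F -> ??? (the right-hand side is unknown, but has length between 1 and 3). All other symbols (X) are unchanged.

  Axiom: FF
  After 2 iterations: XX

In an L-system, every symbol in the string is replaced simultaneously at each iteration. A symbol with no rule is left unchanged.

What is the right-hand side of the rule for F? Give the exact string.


Answer: X

Derivation:
Trying F -> X:
  Step 0: FF
  Step 1: XX
  Step 2: XX
Matches the given result.


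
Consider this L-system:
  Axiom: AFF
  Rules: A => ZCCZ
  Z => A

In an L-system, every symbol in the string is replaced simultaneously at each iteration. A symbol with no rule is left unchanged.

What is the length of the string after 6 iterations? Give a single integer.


Answer: 24

Derivation:
Step 0: length = 3
Step 1: length = 6
Step 2: length = 6
Step 3: length = 12
Step 4: length = 12
Step 5: length = 24
Step 6: length = 24


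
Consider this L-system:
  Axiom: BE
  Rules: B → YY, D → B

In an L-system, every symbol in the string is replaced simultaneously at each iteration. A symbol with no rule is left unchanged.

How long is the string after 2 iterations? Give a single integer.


Step 0: length = 2
Step 1: length = 3
Step 2: length = 3

Answer: 3


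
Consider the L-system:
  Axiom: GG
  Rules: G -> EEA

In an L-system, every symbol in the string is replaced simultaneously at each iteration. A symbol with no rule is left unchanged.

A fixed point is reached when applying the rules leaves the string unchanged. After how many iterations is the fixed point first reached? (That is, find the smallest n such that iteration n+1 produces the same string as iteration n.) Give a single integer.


Step 0: GG
Step 1: EEAEEA
Step 2: EEAEEA  (unchanged — fixed point at step 1)

Answer: 1


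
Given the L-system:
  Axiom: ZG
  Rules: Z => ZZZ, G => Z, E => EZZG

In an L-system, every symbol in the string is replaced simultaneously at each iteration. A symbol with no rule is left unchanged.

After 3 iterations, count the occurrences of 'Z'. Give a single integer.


Step 0: ZG  (1 'Z')
Step 1: ZZZZ  (4 'Z')
Step 2: ZZZZZZZZZZZZ  (12 'Z')
Step 3: ZZZZZZZZZZZZZZZZZZZZZZZZZZZZZZZZZZZZ  (36 'Z')

Answer: 36


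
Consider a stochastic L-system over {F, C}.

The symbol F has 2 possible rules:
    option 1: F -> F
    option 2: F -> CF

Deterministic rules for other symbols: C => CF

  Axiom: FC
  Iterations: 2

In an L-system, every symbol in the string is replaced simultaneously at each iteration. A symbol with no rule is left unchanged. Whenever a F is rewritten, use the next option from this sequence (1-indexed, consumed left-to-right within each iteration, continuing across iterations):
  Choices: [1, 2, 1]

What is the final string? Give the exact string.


Answer: CFCFF

Derivation:
Step 0: FC
Step 1: FCF  (used choices [1])
Step 2: CFCFF  (used choices [2, 1])


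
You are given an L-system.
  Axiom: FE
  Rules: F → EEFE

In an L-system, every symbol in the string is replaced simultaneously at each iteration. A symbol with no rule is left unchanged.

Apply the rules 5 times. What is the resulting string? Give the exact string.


Step 0: FE
Step 1: EEFEE
Step 2: EEEEFEEE
Step 3: EEEEEEFEEEE
Step 4: EEEEEEEEFEEEEE
Step 5: EEEEEEEEEEFEEEEEE

Answer: EEEEEEEEEEFEEEEEE


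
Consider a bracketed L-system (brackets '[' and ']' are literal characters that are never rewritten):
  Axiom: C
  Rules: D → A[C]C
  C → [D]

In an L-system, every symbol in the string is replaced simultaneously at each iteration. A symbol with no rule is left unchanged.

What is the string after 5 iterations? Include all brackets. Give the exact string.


Step 0: C
Step 1: [D]
Step 2: [A[C]C]
Step 3: [A[[D]][D]]
Step 4: [A[[A[C]C]][A[C]C]]
Step 5: [A[[A[[D]][D]]][A[[D]][D]]]

Answer: [A[[A[[D]][D]]][A[[D]][D]]]


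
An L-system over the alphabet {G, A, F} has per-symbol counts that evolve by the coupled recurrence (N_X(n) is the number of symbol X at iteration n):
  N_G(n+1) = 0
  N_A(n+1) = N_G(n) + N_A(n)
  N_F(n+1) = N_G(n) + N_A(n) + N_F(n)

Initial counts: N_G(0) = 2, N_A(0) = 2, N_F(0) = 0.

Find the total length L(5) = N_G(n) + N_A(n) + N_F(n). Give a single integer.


Answer: 24

Derivation:
Step 0: N_G=2, N_A=2, N_F=0, L=4
Step 1: N_G=0, N_A=4, N_F=4, L=8
Step 2: N_G=0, N_A=4, N_F=8, L=12
Step 3: N_G=0, N_A=4, N_F=12, L=16
Step 4: N_G=0, N_A=4, N_F=16, L=20
Step 5: N_G=0, N_A=4, N_F=20, L=24


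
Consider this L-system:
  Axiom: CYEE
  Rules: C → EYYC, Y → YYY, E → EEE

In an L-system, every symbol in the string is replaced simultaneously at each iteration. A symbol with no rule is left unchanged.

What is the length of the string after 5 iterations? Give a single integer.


Answer: 1093

Derivation:
Step 0: length = 4
Step 1: length = 13
Step 2: length = 40
Step 3: length = 121
Step 4: length = 364
Step 5: length = 1093


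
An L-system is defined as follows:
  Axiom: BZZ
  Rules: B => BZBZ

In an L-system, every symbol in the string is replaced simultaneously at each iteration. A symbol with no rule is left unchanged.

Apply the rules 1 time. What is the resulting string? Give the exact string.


Step 0: BZZ
Step 1: BZBZZZ

Answer: BZBZZZ


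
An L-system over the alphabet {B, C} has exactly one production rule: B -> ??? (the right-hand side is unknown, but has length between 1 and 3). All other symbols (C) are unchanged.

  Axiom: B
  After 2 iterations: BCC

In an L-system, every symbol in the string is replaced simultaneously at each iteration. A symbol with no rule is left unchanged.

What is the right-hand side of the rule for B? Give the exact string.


Answer: BC

Derivation:
Trying B -> BC:
  Step 0: B
  Step 1: BC
  Step 2: BCC
Matches the given result.


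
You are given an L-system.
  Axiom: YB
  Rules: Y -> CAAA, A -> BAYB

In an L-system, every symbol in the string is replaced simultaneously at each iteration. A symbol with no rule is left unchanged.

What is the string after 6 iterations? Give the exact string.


Answer: CBBBBBAYBCAAABCBAYBBAYBBAYBBCBBAYBCAAABBBAYBCAAABBBAYBCAAABBCBBBAYBCAAABCBAYBBAYBBAYBBBBBAYBCAAABCBAYBBAYBBAYBBBBBAYBCAAABCBAYBBAYBBAYBBBBBBBBAYBCAAABCBAYBBAYBBAYBBCBBAYBCAAABBBAYBCAAABBBAYBCAAABBCBBBAYBCAAABCBAYBBAYBBAYBBBBBAYBCAAABCBAYBBAYBBAYBBBBBAYBCAAABCBAYBBAYBBAYBBBBBBBBAYBCAAABCBAYBBAYBBAYBBCBBAYBCAAABBBAYBCAAABBBAYBCAAABBCBBBAYBCAAABCBAYBBAYBBAYBBBBBAYBCAAABCBAYBBAYBBAYBBBBBAYBCAAABCBAYBBAYBBAYBBBB

Derivation:
Step 0: YB
Step 1: CAAAB
Step 2: CBAYBBAYBBAYBB
Step 3: CBBAYBCAAABBBAYBCAAABBBAYBCAAABB
Step 4: CBBBAYBCAAABCBAYBBAYBBAYBBBBBAYBCAAABCBAYBBAYBBAYBBBBBAYBCAAABCBAYBBAYBBAYBBB
Step 5: CBBBBAYBCAAABCBAYBBAYBBAYBBCBBAYBCAAABBBAYBCAAABBBAYBCAAABBBBBBAYBCAAABCBAYBBAYBBAYBBCBBAYBCAAABBBAYBCAAABBBAYBCAAABBBBBBAYBCAAABCBAYBBAYBBAYBBCBBAYBCAAABBBAYBCAAABBBAYBCAAABBB
Step 6: CBBBBBAYBCAAABCBAYBBAYBBAYBBCBBAYBCAAABBBAYBCAAABBBAYBCAAABBCBBBAYBCAAABCBAYBBAYBBAYBBBBBAYBCAAABCBAYBBAYBBAYBBBBBAYBCAAABCBAYBBAYBBAYBBBBBBBBAYBCAAABCBAYBBAYBBAYBBCBBAYBCAAABBBAYBCAAABBBAYBCAAABBCBBBAYBCAAABCBAYBBAYBBAYBBBBBAYBCAAABCBAYBBAYBBAYBBBBBAYBCAAABCBAYBBAYBBAYBBBBBBBBAYBCAAABCBAYBBAYBBAYBBCBBAYBCAAABBBAYBCAAABBBAYBCAAABBCBBBAYBCAAABCBAYBBAYBBAYBBBBBAYBCAAABCBAYBBAYBBAYBBBBBAYBCAAABCBAYBBAYBBAYBBBB


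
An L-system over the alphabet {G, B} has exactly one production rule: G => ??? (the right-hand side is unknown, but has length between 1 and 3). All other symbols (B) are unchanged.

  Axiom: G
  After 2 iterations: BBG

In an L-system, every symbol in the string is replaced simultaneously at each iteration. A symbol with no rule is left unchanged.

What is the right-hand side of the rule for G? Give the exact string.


Trying G => BG:
  Step 0: G
  Step 1: BG
  Step 2: BBG
Matches the given result.

Answer: BG


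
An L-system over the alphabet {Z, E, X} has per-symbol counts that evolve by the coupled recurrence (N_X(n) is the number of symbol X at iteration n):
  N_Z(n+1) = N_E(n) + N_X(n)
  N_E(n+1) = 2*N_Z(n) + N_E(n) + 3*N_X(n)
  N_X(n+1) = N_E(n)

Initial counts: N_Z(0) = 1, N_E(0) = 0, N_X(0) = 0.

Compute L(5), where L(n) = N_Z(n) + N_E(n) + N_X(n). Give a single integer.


Step 0: N_Z=1, N_E=0, N_X=0, L=1
Step 1: N_Z=0, N_E=2, N_X=0, L=2
Step 2: N_Z=2, N_E=2, N_X=2, L=6
Step 3: N_Z=4, N_E=12, N_X=2, L=18
Step 4: N_Z=14, N_E=26, N_X=12, L=52
Step 5: N_Z=38, N_E=90, N_X=26, L=154

Answer: 154


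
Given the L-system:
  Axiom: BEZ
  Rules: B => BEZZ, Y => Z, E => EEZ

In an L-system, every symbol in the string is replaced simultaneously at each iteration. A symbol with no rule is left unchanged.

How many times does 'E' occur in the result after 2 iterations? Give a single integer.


Step 0: BEZ  (1 'E')
Step 1: BEZZEEZZ  (3 'E')
Step 2: BEZZEEZZZEEZEEZZZ  (7 'E')

Answer: 7


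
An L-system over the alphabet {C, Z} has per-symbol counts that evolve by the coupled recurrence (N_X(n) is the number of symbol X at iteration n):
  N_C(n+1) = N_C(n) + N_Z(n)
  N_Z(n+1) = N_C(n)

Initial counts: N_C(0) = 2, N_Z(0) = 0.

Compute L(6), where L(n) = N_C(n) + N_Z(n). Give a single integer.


Step 0: N_C=2, N_Z=0, L=2
Step 1: N_C=2, N_Z=2, L=4
Step 2: N_C=4, N_Z=2, L=6
Step 3: N_C=6, N_Z=4, L=10
Step 4: N_C=10, N_Z=6, L=16
Step 5: N_C=16, N_Z=10, L=26
Step 6: N_C=26, N_Z=16, L=42

Answer: 42


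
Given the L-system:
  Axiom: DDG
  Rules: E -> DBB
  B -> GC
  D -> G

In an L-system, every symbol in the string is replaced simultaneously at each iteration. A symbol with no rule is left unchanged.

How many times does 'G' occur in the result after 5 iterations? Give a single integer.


Answer: 3

Derivation:
Step 0: DDG  (1 'G')
Step 1: GGG  (3 'G')
Step 2: GGG  (3 'G')
Step 3: GGG  (3 'G')
Step 4: GGG  (3 'G')
Step 5: GGG  (3 'G')


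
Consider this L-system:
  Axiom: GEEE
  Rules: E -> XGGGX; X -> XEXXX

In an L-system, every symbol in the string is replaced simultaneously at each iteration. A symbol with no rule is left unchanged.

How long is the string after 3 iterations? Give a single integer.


Answer: 160

Derivation:
Step 0: length = 4
Step 1: length = 16
Step 2: length = 40
Step 3: length = 160


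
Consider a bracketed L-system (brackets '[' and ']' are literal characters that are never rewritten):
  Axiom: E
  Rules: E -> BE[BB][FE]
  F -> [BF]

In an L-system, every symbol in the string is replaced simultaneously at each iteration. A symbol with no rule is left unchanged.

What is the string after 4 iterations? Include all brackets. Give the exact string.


Answer: BBBBE[BB][FE][BB][[BF]BE[BB][FE]][BB][[B[BF]]BBE[BB][FE][BB][[BF]BE[BB][FE]]][BB][[B[B[BF]]]BBBE[BB][FE][BB][[BF]BE[BB][FE]][BB][[B[BF]]BBE[BB][FE][BB][[BF]BE[BB][FE]]]]

Derivation:
Step 0: E
Step 1: BE[BB][FE]
Step 2: BBE[BB][FE][BB][[BF]BE[BB][FE]]
Step 3: BBBE[BB][FE][BB][[BF]BE[BB][FE]][BB][[B[BF]]BBE[BB][FE][BB][[BF]BE[BB][FE]]]
Step 4: BBBBE[BB][FE][BB][[BF]BE[BB][FE]][BB][[B[BF]]BBE[BB][FE][BB][[BF]BE[BB][FE]]][BB][[B[B[BF]]]BBBE[BB][FE][BB][[BF]BE[BB][FE]][BB][[B[BF]]BBE[BB][FE][BB][[BF]BE[BB][FE]]]]


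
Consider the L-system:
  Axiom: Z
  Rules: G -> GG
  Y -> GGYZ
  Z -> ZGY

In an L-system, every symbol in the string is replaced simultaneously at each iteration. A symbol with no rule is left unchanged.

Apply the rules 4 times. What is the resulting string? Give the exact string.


Step 0: Z
Step 1: ZGY
Step 2: ZGYGGGGYZ
Step 3: ZGYGGGGYZGGGGGGGGGGYZZGY
Step 4: ZGYGGGGYZGGGGGGGGGGYZZGYGGGGGGGGGGGGGGGGGGGGGGYZZGYZGYGGGGYZ

Answer: ZGYGGGGYZGGGGGGGGGGYZZGYGGGGGGGGGGGGGGGGGGGGGGYZZGYZGYGGGGYZ


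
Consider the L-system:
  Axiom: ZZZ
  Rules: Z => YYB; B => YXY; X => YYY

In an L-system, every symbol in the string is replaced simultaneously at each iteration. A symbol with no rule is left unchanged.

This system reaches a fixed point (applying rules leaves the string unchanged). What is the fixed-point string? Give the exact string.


Step 0: ZZZ
Step 1: YYBYYBYYB
Step 2: YYYXYYYYXYYYYXY
Step 3: YYYYYYYYYYYYYYYYYYYYY
Step 4: YYYYYYYYYYYYYYYYYYYYY  (unchanged — fixed point at step 3)

Answer: YYYYYYYYYYYYYYYYYYYYY


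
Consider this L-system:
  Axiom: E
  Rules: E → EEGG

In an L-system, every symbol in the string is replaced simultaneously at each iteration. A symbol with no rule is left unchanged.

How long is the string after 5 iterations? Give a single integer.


Answer: 94

Derivation:
Step 0: length = 1
Step 1: length = 4
Step 2: length = 10
Step 3: length = 22
Step 4: length = 46
Step 5: length = 94


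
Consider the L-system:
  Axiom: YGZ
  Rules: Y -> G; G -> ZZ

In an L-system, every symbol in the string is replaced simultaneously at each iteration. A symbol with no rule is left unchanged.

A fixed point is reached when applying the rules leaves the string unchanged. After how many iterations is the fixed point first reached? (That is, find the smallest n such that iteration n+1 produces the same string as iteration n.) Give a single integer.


Answer: 2

Derivation:
Step 0: YGZ
Step 1: GZZZ
Step 2: ZZZZZ
Step 3: ZZZZZ  (unchanged — fixed point at step 2)


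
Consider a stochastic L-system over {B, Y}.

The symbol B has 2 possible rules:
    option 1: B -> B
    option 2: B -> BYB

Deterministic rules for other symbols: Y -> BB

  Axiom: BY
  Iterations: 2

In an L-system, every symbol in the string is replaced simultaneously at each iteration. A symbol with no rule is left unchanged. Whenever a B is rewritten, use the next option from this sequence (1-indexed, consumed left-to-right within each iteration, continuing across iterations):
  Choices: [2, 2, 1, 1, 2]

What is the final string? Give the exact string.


Step 0: BY
Step 1: BYBBB  (used choices [2])
Step 2: BYBBBBBBYB  (used choices [2, 1, 1, 2])

Answer: BYBBBBBBYB


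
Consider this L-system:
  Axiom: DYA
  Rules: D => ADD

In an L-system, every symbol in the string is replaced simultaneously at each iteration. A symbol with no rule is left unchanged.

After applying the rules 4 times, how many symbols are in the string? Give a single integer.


Answer: 33

Derivation:
Step 0: length = 3
Step 1: length = 5
Step 2: length = 9
Step 3: length = 17
Step 4: length = 33


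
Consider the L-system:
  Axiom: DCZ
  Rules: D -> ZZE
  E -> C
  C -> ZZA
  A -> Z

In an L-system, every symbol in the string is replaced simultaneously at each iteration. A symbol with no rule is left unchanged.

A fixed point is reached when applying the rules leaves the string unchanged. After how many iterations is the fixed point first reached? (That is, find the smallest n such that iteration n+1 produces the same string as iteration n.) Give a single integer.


Answer: 4

Derivation:
Step 0: DCZ
Step 1: ZZEZZAZ
Step 2: ZZCZZZZ
Step 3: ZZZZAZZZZ
Step 4: ZZZZZZZZZ
Step 5: ZZZZZZZZZ  (unchanged — fixed point at step 4)


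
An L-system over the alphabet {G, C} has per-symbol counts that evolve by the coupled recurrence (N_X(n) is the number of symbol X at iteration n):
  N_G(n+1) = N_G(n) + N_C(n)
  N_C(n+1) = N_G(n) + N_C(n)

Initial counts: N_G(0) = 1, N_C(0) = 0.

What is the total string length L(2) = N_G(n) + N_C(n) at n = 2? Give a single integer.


Answer: 4

Derivation:
Step 0: N_G=1, N_C=0, L=1
Step 1: N_G=1, N_C=1, L=2
Step 2: N_G=2, N_C=2, L=4


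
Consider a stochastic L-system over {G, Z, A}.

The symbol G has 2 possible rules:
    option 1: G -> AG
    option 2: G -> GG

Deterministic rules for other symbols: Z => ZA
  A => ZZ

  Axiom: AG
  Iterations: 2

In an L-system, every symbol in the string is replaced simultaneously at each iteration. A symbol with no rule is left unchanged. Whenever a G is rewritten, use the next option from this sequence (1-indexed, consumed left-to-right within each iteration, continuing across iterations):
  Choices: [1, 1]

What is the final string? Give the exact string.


Step 0: AG
Step 1: ZZAG  (used choices [1])
Step 2: ZAZAZZAG  (used choices [1])

Answer: ZAZAZZAG


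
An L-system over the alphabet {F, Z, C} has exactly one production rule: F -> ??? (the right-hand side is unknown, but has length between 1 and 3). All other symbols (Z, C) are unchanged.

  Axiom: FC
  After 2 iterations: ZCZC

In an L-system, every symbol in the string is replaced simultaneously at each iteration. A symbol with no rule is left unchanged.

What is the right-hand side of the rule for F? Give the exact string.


Answer: ZCZ

Derivation:
Trying F -> ZCZ:
  Step 0: FC
  Step 1: ZCZC
  Step 2: ZCZC
Matches the given result.


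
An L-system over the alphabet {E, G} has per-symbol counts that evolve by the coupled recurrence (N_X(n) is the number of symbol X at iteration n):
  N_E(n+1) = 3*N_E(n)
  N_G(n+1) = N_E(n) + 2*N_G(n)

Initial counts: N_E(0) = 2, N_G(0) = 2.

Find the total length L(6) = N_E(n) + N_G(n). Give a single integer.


Answer: 2916

Derivation:
Step 0: N_E=2, N_G=2, L=4
Step 1: N_E=6, N_G=6, L=12
Step 2: N_E=18, N_G=18, L=36
Step 3: N_E=54, N_G=54, L=108
Step 4: N_E=162, N_G=162, L=324
Step 5: N_E=486, N_G=486, L=972
Step 6: N_E=1458, N_G=1458, L=2916


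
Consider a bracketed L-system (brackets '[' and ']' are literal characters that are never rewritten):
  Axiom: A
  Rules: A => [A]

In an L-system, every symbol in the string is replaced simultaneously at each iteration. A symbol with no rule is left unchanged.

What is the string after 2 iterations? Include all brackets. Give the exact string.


Answer: [[A]]

Derivation:
Step 0: A
Step 1: [A]
Step 2: [[A]]


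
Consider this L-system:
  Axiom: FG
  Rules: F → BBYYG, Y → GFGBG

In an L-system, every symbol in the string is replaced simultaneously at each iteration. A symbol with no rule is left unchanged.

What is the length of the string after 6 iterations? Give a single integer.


Answer: 86

Derivation:
Step 0: length = 2
Step 1: length = 6
Step 2: length = 14
Step 3: length = 22
Step 4: length = 38
Step 5: length = 54
Step 6: length = 86


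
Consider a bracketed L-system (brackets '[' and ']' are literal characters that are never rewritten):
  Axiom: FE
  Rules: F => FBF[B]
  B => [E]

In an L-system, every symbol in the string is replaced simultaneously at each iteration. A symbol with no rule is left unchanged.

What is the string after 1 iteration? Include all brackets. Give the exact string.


Answer: FBF[B]E

Derivation:
Step 0: FE
Step 1: FBF[B]E


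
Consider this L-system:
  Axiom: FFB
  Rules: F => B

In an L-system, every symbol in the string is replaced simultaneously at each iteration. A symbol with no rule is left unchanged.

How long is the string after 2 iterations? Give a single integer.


Step 0: length = 3
Step 1: length = 3
Step 2: length = 3

Answer: 3


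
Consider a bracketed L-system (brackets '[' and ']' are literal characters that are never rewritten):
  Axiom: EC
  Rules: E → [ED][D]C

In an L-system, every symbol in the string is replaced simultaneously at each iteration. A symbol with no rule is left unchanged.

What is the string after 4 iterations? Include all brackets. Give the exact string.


Step 0: EC
Step 1: [ED][D]CC
Step 2: [[ED][D]CD][D]CC
Step 3: [[[ED][D]CD][D]CD][D]CC
Step 4: [[[[ED][D]CD][D]CD][D]CD][D]CC

Answer: [[[[ED][D]CD][D]CD][D]CD][D]CC


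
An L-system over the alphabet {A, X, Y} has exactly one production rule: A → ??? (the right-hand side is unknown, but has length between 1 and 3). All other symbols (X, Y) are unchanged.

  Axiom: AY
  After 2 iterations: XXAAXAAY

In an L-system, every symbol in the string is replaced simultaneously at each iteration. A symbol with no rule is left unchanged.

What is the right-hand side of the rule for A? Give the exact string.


Answer: XAA

Derivation:
Trying A → XAA:
  Step 0: AY
  Step 1: XAAY
  Step 2: XXAAXAAY
Matches the given result.


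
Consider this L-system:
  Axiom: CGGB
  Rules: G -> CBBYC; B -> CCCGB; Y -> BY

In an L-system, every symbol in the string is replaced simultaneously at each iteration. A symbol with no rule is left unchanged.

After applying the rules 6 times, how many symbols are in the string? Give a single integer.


Answer: 1197

Derivation:
Step 0: length = 4
Step 1: length = 16
Step 2: length = 42
Step 3: length = 101
Step 4: length = 233
Step 5: length = 530
Step 6: length = 1197


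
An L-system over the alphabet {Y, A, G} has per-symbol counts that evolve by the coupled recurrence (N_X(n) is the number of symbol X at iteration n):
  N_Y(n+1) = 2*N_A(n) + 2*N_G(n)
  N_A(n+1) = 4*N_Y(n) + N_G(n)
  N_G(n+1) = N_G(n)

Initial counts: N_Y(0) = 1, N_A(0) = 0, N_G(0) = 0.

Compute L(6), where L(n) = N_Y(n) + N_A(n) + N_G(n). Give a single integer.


Answer: 512

Derivation:
Step 0: N_Y=1, N_A=0, N_G=0, L=1
Step 1: N_Y=0, N_A=4, N_G=0, L=4
Step 2: N_Y=8, N_A=0, N_G=0, L=8
Step 3: N_Y=0, N_A=32, N_G=0, L=32
Step 4: N_Y=64, N_A=0, N_G=0, L=64
Step 5: N_Y=0, N_A=256, N_G=0, L=256
Step 6: N_Y=512, N_A=0, N_G=0, L=512


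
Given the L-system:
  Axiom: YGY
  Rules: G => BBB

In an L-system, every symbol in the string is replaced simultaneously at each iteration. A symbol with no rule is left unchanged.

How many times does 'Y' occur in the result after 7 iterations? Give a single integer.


Answer: 2

Derivation:
Step 0: YGY  (2 'Y')
Step 1: YBBBY  (2 'Y')
Step 2: YBBBY  (2 'Y')
Step 3: YBBBY  (2 'Y')
Step 4: YBBBY  (2 'Y')
Step 5: YBBBY  (2 'Y')
Step 6: YBBBY  (2 'Y')
Step 7: YBBBY  (2 'Y')


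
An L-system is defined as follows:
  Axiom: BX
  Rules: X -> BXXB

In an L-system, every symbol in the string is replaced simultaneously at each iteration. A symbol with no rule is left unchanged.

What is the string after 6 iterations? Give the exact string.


Step 0: BX
Step 1: BBXXB
Step 2: BBBXXBBXXBB
Step 3: BBBBXXBBXXBBBBXXBBXXBBB
Step 4: BBBBBXXBBXXBBBBXXBBXXBBBBBBXXBBXXBBBBXXBBXXBBBB
Step 5: BBBBBBXXBBXXBBBBXXBBXXBBBBBBXXBBXXBBBBXXBBXXBBBBBBBBXXBBXXBBBBXXBBXXBBBBBBXXBBXXBBBBXXBBXXBBBBB
Step 6: BBBBBBBXXBBXXBBBBXXBBXXBBBBBBXXBBXXBBBBXXBBXXBBBBBBBBXXBBXXBBBBXXBBXXBBBBBBXXBBXXBBBBXXBBXXBBBBBBBBBBXXBBXXBBBBXXBBXXBBBBBBXXBBXXBBBBXXBBXXBBBBBBBBXXBBXXBBBBXXBBXXBBBBBBXXBBXXBBBBXXBBXXBBBBBB

Answer: BBBBBBBXXBBXXBBBBXXBBXXBBBBBBXXBBXXBBBBXXBBXXBBBBBBBBXXBBXXBBBBXXBBXXBBBBBBXXBBXXBBBBXXBBXXBBBBBBBBBBXXBBXXBBBBXXBBXXBBBBBBXXBBXXBBBBXXBBXXBBBBBBBBXXBBXXBBBBXXBBXXBBBBBBXXBBXXBBBBXXBBXXBBBBBB


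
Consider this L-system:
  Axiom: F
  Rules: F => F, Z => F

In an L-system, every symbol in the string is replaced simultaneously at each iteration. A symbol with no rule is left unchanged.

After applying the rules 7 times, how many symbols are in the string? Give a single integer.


Answer: 1

Derivation:
Step 0: length = 1
Step 1: length = 1
Step 2: length = 1
Step 3: length = 1
Step 4: length = 1
Step 5: length = 1
Step 6: length = 1
Step 7: length = 1


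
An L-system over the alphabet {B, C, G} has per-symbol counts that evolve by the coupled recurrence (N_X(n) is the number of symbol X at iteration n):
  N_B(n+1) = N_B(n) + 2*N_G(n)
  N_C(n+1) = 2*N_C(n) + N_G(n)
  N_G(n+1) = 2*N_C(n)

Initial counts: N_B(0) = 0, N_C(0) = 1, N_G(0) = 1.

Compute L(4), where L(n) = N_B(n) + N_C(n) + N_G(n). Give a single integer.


Step 0: N_B=0, N_C=1, N_G=1, L=2
Step 1: N_B=2, N_C=3, N_G=2, L=7
Step 2: N_B=6, N_C=8, N_G=6, L=20
Step 3: N_B=18, N_C=22, N_G=16, L=56
Step 4: N_B=50, N_C=60, N_G=44, L=154

Answer: 154


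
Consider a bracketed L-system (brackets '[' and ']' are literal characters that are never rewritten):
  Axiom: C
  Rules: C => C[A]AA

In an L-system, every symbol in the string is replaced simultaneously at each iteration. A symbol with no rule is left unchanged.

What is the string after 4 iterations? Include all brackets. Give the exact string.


Answer: C[A]AA[A]AA[A]AA[A]AA

Derivation:
Step 0: C
Step 1: C[A]AA
Step 2: C[A]AA[A]AA
Step 3: C[A]AA[A]AA[A]AA
Step 4: C[A]AA[A]AA[A]AA[A]AA


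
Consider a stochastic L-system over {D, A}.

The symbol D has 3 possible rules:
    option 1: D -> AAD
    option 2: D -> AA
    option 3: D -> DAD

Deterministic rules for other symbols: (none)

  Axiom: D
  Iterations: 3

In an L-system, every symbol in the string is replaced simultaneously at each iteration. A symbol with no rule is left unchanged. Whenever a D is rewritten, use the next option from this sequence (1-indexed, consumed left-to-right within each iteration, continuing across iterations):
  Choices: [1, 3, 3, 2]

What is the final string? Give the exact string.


Step 0: D
Step 1: AAD  (used choices [1])
Step 2: AADAD  (used choices [3])
Step 3: AADADAAA  (used choices [3, 2])

Answer: AADADAAA


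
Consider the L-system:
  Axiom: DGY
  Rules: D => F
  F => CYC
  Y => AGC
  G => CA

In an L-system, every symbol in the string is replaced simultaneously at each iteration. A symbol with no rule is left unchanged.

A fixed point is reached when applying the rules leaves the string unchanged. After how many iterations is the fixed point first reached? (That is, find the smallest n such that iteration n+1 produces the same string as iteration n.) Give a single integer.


Answer: 4

Derivation:
Step 0: DGY
Step 1: FCAAGC
Step 2: CYCCAACAC
Step 3: CAGCCCAACAC
Step 4: CACACCCAACAC
Step 5: CACACCCAACAC  (unchanged — fixed point at step 4)


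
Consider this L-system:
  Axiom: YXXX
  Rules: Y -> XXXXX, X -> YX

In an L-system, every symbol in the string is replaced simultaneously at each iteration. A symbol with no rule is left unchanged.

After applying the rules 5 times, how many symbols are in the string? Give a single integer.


Step 0: length = 4
Step 1: length = 11
Step 2: length = 31
Step 3: length = 86
Step 4: length = 241
Step 5: length = 671

Answer: 671


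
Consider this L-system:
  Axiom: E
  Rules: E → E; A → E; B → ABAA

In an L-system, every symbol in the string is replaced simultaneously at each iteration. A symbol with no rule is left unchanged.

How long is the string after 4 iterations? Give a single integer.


Answer: 1

Derivation:
Step 0: length = 1
Step 1: length = 1
Step 2: length = 1
Step 3: length = 1
Step 4: length = 1


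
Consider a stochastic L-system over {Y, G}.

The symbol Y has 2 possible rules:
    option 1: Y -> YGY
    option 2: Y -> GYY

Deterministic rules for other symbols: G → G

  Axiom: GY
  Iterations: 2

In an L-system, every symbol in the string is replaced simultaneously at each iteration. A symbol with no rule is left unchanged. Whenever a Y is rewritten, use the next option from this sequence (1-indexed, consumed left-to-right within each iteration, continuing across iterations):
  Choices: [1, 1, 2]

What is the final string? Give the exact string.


Step 0: GY
Step 1: GYGY  (used choices [1])
Step 2: GYGYGGYY  (used choices [1, 2])

Answer: GYGYGGYY


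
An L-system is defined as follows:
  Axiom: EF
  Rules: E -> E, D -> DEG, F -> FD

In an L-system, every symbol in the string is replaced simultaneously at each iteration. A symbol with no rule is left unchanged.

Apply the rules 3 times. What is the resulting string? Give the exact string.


Step 0: EF
Step 1: EFD
Step 2: EFDDEG
Step 3: EFDDEGDEGEG

Answer: EFDDEGDEGEG


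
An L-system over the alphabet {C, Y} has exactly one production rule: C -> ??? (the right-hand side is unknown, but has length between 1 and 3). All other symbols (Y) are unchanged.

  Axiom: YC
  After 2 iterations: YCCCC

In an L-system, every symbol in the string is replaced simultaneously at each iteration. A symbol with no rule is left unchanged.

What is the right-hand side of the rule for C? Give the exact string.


Trying C -> CC:
  Step 0: YC
  Step 1: YCC
  Step 2: YCCCC
Matches the given result.

Answer: CC


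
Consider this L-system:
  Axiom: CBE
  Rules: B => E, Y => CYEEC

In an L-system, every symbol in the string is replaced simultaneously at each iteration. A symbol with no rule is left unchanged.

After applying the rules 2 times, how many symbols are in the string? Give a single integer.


Step 0: length = 3
Step 1: length = 3
Step 2: length = 3

Answer: 3


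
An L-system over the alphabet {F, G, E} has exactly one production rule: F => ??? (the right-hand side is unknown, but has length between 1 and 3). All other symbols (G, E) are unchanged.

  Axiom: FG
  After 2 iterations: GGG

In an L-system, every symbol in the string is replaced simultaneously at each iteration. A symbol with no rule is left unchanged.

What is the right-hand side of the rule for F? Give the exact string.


Trying F => GG:
  Step 0: FG
  Step 1: GGG
  Step 2: GGG
Matches the given result.

Answer: GG


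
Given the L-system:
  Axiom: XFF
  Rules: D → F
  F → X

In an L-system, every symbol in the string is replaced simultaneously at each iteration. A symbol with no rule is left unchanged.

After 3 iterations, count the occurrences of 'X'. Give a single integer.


Step 0: XFF  (1 'X')
Step 1: XXX  (3 'X')
Step 2: XXX  (3 'X')
Step 3: XXX  (3 'X')

Answer: 3


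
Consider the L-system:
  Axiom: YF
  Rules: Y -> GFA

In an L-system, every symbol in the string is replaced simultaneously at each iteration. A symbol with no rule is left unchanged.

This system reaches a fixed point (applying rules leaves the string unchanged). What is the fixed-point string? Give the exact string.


Step 0: YF
Step 1: GFAF
Step 2: GFAF  (unchanged — fixed point at step 1)

Answer: GFAF


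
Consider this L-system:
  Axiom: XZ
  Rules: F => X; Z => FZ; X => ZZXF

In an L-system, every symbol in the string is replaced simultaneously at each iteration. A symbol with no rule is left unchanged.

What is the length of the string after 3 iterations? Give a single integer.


Answer: 26

Derivation:
Step 0: length = 2
Step 1: length = 6
Step 2: length = 12
Step 3: length = 26


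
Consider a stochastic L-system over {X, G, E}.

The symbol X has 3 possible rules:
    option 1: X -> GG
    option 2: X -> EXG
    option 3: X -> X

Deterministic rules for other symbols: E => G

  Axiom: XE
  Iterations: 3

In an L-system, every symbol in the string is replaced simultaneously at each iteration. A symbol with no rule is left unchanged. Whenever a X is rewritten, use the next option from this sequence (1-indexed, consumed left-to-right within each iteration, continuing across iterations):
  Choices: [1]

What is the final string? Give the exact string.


Step 0: XE
Step 1: GGG  (used choices [1])
Step 2: GGG  (used choices [])
Step 3: GGG  (used choices [])

Answer: GGG


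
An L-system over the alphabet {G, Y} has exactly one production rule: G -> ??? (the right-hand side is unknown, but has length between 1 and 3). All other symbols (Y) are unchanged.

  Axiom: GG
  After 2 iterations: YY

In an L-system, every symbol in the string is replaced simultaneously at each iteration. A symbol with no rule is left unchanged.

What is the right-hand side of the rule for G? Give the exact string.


Trying G -> Y:
  Step 0: GG
  Step 1: YY
  Step 2: YY
Matches the given result.

Answer: Y


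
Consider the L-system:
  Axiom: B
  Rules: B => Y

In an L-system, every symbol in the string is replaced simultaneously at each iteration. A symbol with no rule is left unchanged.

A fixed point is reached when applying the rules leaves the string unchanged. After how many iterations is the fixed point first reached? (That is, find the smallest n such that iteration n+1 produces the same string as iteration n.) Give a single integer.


Step 0: B
Step 1: Y
Step 2: Y  (unchanged — fixed point at step 1)

Answer: 1


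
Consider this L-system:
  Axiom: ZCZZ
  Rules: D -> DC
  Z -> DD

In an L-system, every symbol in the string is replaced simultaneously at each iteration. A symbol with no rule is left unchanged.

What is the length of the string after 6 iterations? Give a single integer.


Answer: 37

Derivation:
Step 0: length = 4
Step 1: length = 7
Step 2: length = 13
Step 3: length = 19
Step 4: length = 25
Step 5: length = 31
Step 6: length = 37


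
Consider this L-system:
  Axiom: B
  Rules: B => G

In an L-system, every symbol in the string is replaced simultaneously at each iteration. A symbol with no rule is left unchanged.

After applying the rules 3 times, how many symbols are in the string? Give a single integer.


Answer: 1

Derivation:
Step 0: length = 1
Step 1: length = 1
Step 2: length = 1
Step 3: length = 1


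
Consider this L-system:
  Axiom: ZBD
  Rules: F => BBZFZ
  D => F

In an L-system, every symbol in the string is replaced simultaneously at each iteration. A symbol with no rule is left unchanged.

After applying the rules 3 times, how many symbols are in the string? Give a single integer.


Step 0: length = 3
Step 1: length = 3
Step 2: length = 7
Step 3: length = 11

Answer: 11


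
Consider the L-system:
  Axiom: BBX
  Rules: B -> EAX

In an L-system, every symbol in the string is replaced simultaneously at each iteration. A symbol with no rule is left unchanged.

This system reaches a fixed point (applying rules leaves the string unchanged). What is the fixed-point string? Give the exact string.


Step 0: BBX
Step 1: EAXEAXX
Step 2: EAXEAXX  (unchanged — fixed point at step 1)

Answer: EAXEAXX


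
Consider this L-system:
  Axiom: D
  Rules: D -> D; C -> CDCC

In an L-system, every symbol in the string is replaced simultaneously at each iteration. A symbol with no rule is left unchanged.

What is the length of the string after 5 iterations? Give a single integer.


Answer: 1

Derivation:
Step 0: length = 1
Step 1: length = 1
Step 2: length = 1
Step 3: length = 1
Step 4: length = 1
Step 5: length = 1


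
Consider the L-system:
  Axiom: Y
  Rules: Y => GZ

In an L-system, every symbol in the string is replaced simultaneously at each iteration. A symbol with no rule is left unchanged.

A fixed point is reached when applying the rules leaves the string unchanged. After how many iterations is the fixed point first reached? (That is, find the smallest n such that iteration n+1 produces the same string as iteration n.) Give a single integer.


Step 0: Y
Step 1: GZ
Step 2: GZ  (unchanged — fixed point at step 1)

Answer: 1


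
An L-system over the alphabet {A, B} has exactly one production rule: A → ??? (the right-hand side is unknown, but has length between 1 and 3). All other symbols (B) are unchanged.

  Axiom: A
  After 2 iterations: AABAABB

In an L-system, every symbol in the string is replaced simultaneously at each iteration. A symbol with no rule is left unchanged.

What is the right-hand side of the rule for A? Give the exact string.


Answer: AAB

Derivation:
Trying A → AAB:
  Step 0: A
  Step 1: AAB
  Step 2: AABAABB
Matches the given result.


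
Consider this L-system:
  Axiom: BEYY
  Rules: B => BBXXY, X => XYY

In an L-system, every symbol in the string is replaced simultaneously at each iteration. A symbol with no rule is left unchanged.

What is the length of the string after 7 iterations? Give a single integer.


Step 0: length = 4
Step 1: length = 8
Step 2: length = 20
Step 3: length = 48
Step 4: length = 108
Step 5: length = 232
Step 6: length = 484
Step 7: length = 992

Answer: 992


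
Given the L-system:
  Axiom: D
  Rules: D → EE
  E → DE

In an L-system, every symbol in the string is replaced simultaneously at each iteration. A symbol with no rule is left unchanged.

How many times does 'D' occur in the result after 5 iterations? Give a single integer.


Answer: 10

Derivation:
Step 0: D  (1 'D')
Step 1: EE  (0 'D')
Step 2: DEDE  (2 'D')
Step 3: EEDEEEDE  (2 'D')
Step 4: DEDEEEDEDEDEEEDE  (6 'D')
Step 5: EEDEEEDEDEDEEEDEEEDEEEDEDEDEEEDE  (10 'D')


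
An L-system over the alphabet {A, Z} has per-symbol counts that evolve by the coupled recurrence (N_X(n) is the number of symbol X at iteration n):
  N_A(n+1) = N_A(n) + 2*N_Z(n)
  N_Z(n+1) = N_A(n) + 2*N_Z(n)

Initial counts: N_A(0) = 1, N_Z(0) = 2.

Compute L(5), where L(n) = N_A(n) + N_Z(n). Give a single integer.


Answer: 810

Derivation:
Step 0: N_A=1, N_Z=2, L=3
Step 1: N_A=5, N_Z=5, L=10
Step 2: N_A=15, N_Z=15, L=30
Step 3: N_A=45, N_Z=45, L=90
Step 4: N_A=135, N_Z=135, L=270
Step 5: N_A=405, N_Z=405, L=810


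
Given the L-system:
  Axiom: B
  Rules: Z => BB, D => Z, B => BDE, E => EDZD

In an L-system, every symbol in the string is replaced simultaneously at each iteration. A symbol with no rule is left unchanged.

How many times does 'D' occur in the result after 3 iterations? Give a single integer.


Step 0: B  (0 'D')
Step 1: BDE  (1 'D')
Step 2: BDEZEDZD  (3 'D')
Step 3: BDEZEDZDBBEDZDZBBZ  (5 'D')

Answer: 5


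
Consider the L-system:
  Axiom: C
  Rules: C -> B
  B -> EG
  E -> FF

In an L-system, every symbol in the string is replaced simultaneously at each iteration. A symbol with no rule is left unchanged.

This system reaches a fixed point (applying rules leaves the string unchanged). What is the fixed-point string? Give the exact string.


Answer: FFG

Derivation:
Step 0: C
Step 1: B
Step 2: EG
Step 3: FFG
Step 4: FFG  (unchanged — fixed point at step 3)
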